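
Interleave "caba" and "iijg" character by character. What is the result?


Interleaving "caba" and "iijg":
  Position 0: 'c' from first, 'i' from second => "ci"
  Position 1: 'a' from first, 'i' from second => "ai"
  Position 2: 'b' from first, 'j' from second => "bj"
  Position 3: 'a' from first, 'g' from second => "ag"
Result: ciaibjag

ciaibjag


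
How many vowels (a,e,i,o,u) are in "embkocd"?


Input: embkocd
Checking each character:
  'e' at position 0: vowel (running total: 1)
  'm' at position 1: consonant
  'b' at position 2: consonant
  'k' at position 3: consonant
  'o' at position 4: vowel (running total: 2)
  'c' at position 5: consonant
  'd' at position 6: consonant
Total vowels: 2

2


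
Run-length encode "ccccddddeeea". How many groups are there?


Input: ccccddddeeea
Scanning for consecutive runs:
  Group 1: 'c' x 4 (positions 0-3)
  Group 2: 'd' x 4 (positions 4-7)
  Group 3: 'e' x 3 (positions 8-10)
  Group 4: 'a' x 1 (positions 11-11)
Total groups: 4

4


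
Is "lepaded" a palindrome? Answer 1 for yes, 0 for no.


Input: lepaded
Reversed: dedapel
  Compare pos 0 ('l') with pos 6 ('d'): MISMATCH
  Compare pos 1 ('e') with pos 5 ('e'): match
  Compare pos 2 ('p') with pos 4 ('d'): MISMATCH
Result: not a palindrome

0


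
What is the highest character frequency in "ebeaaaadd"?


Input: ebeaaaadd
Character counts:
  'a': 4
  'b': 1
  'd': 2
  'e': 2
Maximum frequency: 4

4


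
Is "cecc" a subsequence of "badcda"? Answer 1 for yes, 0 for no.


Check if "cecc" is a subsequence of "badcda"
Greedy scan:
  Position 0 ('b'): no match needed
  Position 1 ('a'): no match needed
  Position 2 ('d'): no match needed
  Position 3 ('c'): matches sub[0] = 'c'
  Position 4 ('d'): no match needed
  Position 5 ('a'): no match needed
Only matched 1/4 characters => not a subsequence

0


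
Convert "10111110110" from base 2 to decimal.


Input: "10111110110" in base 2
Positional expansion:
  Digit '1' (value 1) x 2^10 = 1024
  Digit '0' (value 0) x 2^9 = 0
  Digit '1' (value 1) x 2^8 = 256
  Digit '1' (value 1) x 2^7 = 128
  Digit '1' (value 1) x 2^6 = 64
  Digit '1' (value 1) x 2^5 = 32
  Digit '1' (value 1) x 2^4 = 16
  Digit '0' (value 0) x 2^3 = 0
  Digit '1' (value 1) x 2^2 = 4
  Digit '1' (value 1) x 2^1 = 2
  Digit '0' (value 0) x 2^0 = 0
Sum = 1526

1526


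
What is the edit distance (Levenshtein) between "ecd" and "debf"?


Computing edit distance: "ecd" -> "debf"
DP table:
           d    e    b    f
      0    1    2    3    4
  e   1    1    1    2    3
  c   2    2    2    2    3
  d   3    2    3    3    3
Edit distance = dp[3][4] = 3

3


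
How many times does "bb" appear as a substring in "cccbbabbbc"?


Searching for "bb" in "cccbbabbbc"
Scanning each position:
  Position 0: "cc" => no
  Position 1: "cc" => no
  Position 2: "cb" => no
  Position 3: "bb" => MATCH
  Position 4: "ba" => no
  Position 5: "ab" => no
  Position 6: "bb" => MATCH
  Position 7: "bb" => MATCH
  Position 8: "bc" => no
Total occurrences: 3

3


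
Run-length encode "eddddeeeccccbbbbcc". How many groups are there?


Input: eddddeeeccccbbbbcc
Scanning for consecutive runs:
  Group 1: 'e' x 1 (positions 0-0)
  Group 2: 'd' x 4 (positions 1-4)
  Group 3: 'e' x 3 (positions 5-7)
  Group 4: 'c' x 4 (positions 8-11)
  Group 5: 'b' x 4 (positions 12-15)
  Group 6: 'c' x 2 (positions 16-17)
Total groups: 6

6


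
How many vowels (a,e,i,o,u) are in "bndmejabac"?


Input: bndmejabac
Checking each character:
  'b' at position 0: consonant
  'n' at position 1: consonant
  'd' at position 2: consonant
  'm' at position 3: consonant
  'e' at position 4: vowel (running total: 1)
  'j' at position 5: consonant
  'a' at position 6: vowel (running total: 2)
  'b' at position 7: consonant
  'a' at position 8: vowel (running total: 3)
  'c' at position 9: consonant
Total vowels: 3

3


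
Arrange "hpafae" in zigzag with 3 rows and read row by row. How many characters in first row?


Zigzag "hpafae" into 3 rows:
Placing characters:
  'h' => row 0
  'p' => row 1
  'a' => row 2
  'f' => row 1
  'a' => row 0
  'e' => row 1
Rows:
  Row 0: "ha"
  Row 1: "pfe"
  Row 2: "a"
First row length: 2

2


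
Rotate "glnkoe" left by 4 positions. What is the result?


Input: "glnkoe", rotate left by 4
First 4 characters: "glnk"
Remaining characters: "oe"
Concatenate remaining + first: "oe" + "glnk" = "oeglnk"

oeglnk


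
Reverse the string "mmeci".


Input: mmeci
Reading characters right to left:
  Position 4: 'i'
  Position 3: 'c'
  Position 2: 'e'
  Position 1: 'm'
  Position 0: 'm'
Reversed: icemm

icemm


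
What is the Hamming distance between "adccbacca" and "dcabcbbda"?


Comparing "adccbacca" and "dcabcbbda" position by position:
  Position 0: 'a' vs 'd' => differ
  Position 1: 'd' vs 'c' => differ
  Position 2: 'c' vs 'a' => differ
  Position 3: 'c' vs 'b' => differ
  Position 4: 'b' vs 'c' => differ
  Position 5: 'a' vs 'b' => differ
  Position 6: 'c' vs 'b' => differ
  Position 7: 'c' vs 'd' => differ
  Position 8: 'a' vs 'a' => same
Total differences (Hamming distance): 8

8


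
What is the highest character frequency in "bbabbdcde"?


Input: bbabbdcde
Character counts:
  'a': 1
  'b': 4
  'c': 1
  'd': 2
  'e': 1
Maximum frequency: 4

4


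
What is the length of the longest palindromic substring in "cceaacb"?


Input: "cceaacb"
Checking substrings for palindromes:
  [0:2] "cc" (len 2) => palindrome
  [3:5] "aa" (len 2) => palindrome
Longest palindromic substring: "cc" with length 2

2


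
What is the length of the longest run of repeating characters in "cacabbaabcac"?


Input: "cacabbaabcac"
Scanning for longest run:
  Position 1 ('a'): new char, reset run to 1
  Position 2 ('c'): new char, reset run to 1
  Position 3 ('a'): new char, reset run to 1
  Position 4 ('b'): new char, reset run to 1
  Position 5 ('b'): continues run of 'b', length=2
  Position 6 ('a'): new char, reset run to 1
  Position 7 ('a'): continues run of 'a', length=2
  Position 8 ('b'): new char, reset run to 1
  Position 9 ('c'): new char, reset run to 1
  Position 10 ('a'): new char, reset run to 1
  Position 11 ('c'): new char, reset run to 1
Longest run: 'b' with length 2

2


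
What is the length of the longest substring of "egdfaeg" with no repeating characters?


Input: "egdfaeg"
Sliding window (track last position of each char):
  Position 0 ('e'): window [0,0] length 1 -- new best
  Position 1 ('g'): window [0,1] length 2 -- new best
  Position 2 ('d'): window [0,2] length 3 -- new best
  Position 3 ('f'): window [0,3] length 4 -- new best
  Position 4 ('a'): window [0,4] length 5 -- new best
  Position 5 ('e'): repeat (last at 0), move window start to 1
  Position 5 ('e'): window [1,5] length 5
  Position 6 ('g'): repeat (last at 1), move window start to 2
  Position 6 ('g'): window [2,6] length 5
Longest substring with no repeats: "egdfa" with length 5

5


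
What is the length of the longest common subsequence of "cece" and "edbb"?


LCS of "cece" and "edbb"
DP table:
           e    d    b    b
      0    0    0    0    0
  c   0    0    0    0    0
  e   0    1    1    1    1
  c   0    1    1    1    1
  e   0    1    1    1    1
LCS length = dp[4][4] = 1

1


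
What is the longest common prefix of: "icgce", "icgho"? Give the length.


Words: icgce, icgho
  Position 0: all 'i' => match
  Position 1: all 'c' => match
  Position 2: all 'g' => match
  Position 3: ('c', 'h') => mismatch, stop
LCP = "icg" (length 3)

3


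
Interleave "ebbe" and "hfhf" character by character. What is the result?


Interleaving "ebbe" and "hfhf":
  Position 0: 'e' from first, 'h' from second => "eh"
  Position 1: 'b' from first, 'f' from second => "bf"
  Position 2: 'b' from first, 'h' from second => "bh"
  Position 3: 'e' from first, 'f' from second => "ef"
Result: ehbfbhef

ehbfbhef


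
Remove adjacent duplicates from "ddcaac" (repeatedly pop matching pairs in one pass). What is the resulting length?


Input: ddcaac
Stack-based adjacent duplicate removal:
  Read 'd': push. Stack: d
  Read 'd': matches stack top 'd' => pop. Stack: (empty)
  Read 'c': push. Stack: c
  Read 'a': push. Stack: ca
  Read 'a': matches stack top 'a' => pop. Stack: c
  Read 'c': matches stack top 'c' => pop. Stack: (empty)
Final stack: "" (length 0)

0


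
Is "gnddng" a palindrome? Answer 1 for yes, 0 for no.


Input: gnddng
Reversed: gnddng
  Compare pos 0 ('g') with pos 5 ('g'): match
  Compare pos 1 ('n') with pos 4 ('n'): match
  Compare pos 2 ('d') with pos 3 ('d'): match
Result: palindrome

1


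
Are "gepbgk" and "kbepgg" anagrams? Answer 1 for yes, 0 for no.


Strings: "gepbgk", "kbepgg"
Sorted first:  beggkp
Sorted second: beggkp
Sorted forms match => anagrams

1


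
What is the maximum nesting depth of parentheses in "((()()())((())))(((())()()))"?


Input: "((()()())((())))(((())()()))"
Tracking depth:
  Position 0 '(': depth becomes 1
  Position 1 '(': depth becomes 2
  Position 2 '(': depth becomes 3
  Position 3 ')': depth becomes 2
  Position 4 '(': depth becomes 3
  Position 5 ')': depth becomes 2
  Position 6 '(': depth becomes 3
  Position 7 ')': depth becomes 2
  Position 8 ')': depth becomes 1
  Position 9 '(': depth becomes 2
  Position 10 '(': depth becomes 3
  Position 11 '(': depth becomes 4
  Position 12 ')': depth becomes 3
  Position 13 ')': depth becomes 2
  Position 14 ')': depth becomes 1
  Position 15 ')': depth becomes 0
  Position 16 '(': depth becomes 1
  Position 17 '(': depth becomes 2
  Position 18 '(': depth becomes 3
  Position 19 '(': depth becomes 4
  Position 20 ')': depth becomes 3
  Position 21 ')': depth becomes 2
  Position 22 '(': depth becomes 3
  Position 23 ')': depth becomes 2
  Position 24 '(': depth becomes 3
  Position 25 ')': depth becomes 2
  Position 26 ')': depth becomes 1
  Position 27 ')': depth becomes 0
Maximum depth reached: 4

4


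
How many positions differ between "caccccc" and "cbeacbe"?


Comparing "caccccc" and "cbeacbe" position by position:
  Position 0: 'c' vs 'c' => same
  Position 1: 'a' vs 'b' => DIFFER
  Position 2: 'c' vs 'e' => DIFFER
  Position 3: 'c' vs 'a' => DIFFER
  Position 4: 'c' vs 'c' => same
  Position 5: 'c' vs 'b' => DIFFER
  Position 6: 'c' vs 'e' => DIFFER
Positions that differ: 5

5


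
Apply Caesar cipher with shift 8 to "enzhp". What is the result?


Caesar cipher: shift "enzhp" by 8
  'e' (pos 4) + 8 = pos 12 = 'm'
  'n' (pos 13) + 8 = pos 21 = 'v'
  'z' (pos 25) + 8 = pos 7 = 'h'
  'h' (pos 7) + 8 = pos 15 = 'p'
  'p' (pos 15) + 8 = pos 23 = 'x'
Result: mvhpx

mvhpx


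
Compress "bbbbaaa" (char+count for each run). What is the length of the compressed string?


Input: bbbbaaa
Runs:
  'b' x 4 => "b4"
  'a' x 3 => "a3"
Compressed: "b4a3"
Compressed length: 4

4


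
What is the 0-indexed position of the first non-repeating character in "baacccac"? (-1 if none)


Input: baacccac
Character frequencies:
  'a': 3
  'b': 1
  'c': 4
Scanning left to right for freq == 1:
  Position 0 ('b'): unique! => answer = 0

0


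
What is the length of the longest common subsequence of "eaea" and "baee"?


LCS of "eaea" and "baee"
DP table:
           b    a    e    e
      0    0    0    0    0
  e   0    0    0    1    1
  a   0    0    1    1    1
  e   0    0    1    2    2
  a   0    0    1    2    2
LCS length = dp[4][4] = 2

2


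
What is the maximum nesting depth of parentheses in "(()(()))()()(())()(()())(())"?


Input: "(()(()))()()(())()(()())(())"
Tracking depth:
  Position 0 '(': depth becomes 1
  Position 1 '(': depth becomes 2
  Position 2 ')': depth becomes 1
  Position 3 '(': depth becomes 2
  Position 4 '(': depth becomes 3
  Position 5 ')': depth becomes 2
  Position 6 ')': depth becomes 1
  Position 7 ')': depth becomes 0
  Position 8 '(': depth becomes 1
  Position 9 ')': depth becomes 0
  Position 10 '(': depth becomes 1
  Position 11 ')': depth becomes 0
  Position 12 '(': depth becomes 1
  Position 13 '(': depth becomes 2
  Position 14 ')': depth becomes 1
  Position 15 ')': depth becomes 0
  Position 16 '(': depth becomes 1
  Position 17 ')': depth becomes 0
  Position 18 '(': depth becomes 1
  Position 19 '(': depth becomes 2
  Position 20 ')': depth becomes 1
  Position 21 '(': depth becomes 2
  Position 22 ')': depth becomes 1
  Position 23 ')': depth becomes 0
  Position 24 '(': depth becomes 1
  Position 25 '(': depth becomes 2
  Position 26 ')': depth becomes 1
  Position 27 ')': depth becomes 0
Maximum depth reached: 3

3


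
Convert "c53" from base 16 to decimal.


Input: "c53" in base 16
Positional expansion:
  Digit 'c' (value 12) x 16^2 = 3072
  Digit '5' (value 5) x 16^1 = 80
  Digit '3' (value 3) x 16^0 = 3
Sum = 3155

3155


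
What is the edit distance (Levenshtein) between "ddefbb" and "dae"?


Computing edit distance: "ddefbb" -> "dae"
DP table:
           d    a    e
      0    1    2    3
  d   1    0    1    2
  d   2    1    1    2
  e   3    2    2    1
  f   4    3    3    2
  b   5    4    4    3
  b   6    5    5    4
Edit distance = dp[6][3] = 4

4


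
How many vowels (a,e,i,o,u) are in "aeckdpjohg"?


Input: aeckdpjohg
Checking each character:
  'a' at position 0: vowel (running total: 1)
  'e' at position 1: vowel (running total: 2)
  'c' at position 2: consonant
  'k' at position 3: consonant
  'd' at position 4: consonant
  'p' at position 5: consonant
  'j' at position 6: consonant
  'o' at position 7: vowel (running total: 3)
  'h' at position 8: consonant
  'g' at position 9: consonant
Total vowels: 3

3


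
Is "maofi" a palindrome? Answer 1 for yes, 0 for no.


Input: maofi
Reversed: ifoam
  Compare pos 0 ('m') with pos 4 ('i'): MISMATCH
  Compare pos 1 ('a') with pos 3 ('f'): MISMATCH
Result: not a palindrome

0


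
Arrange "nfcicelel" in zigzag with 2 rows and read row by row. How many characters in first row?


Zigzag "nfcicelel" into 2 rows:
Placing characters:
  'n' => row 0
  'f' => row 1
  'c' => row 0
  'i' => row 1
  'c' => row 0
  'e' => row 1
  'l' => row 0
  'e' => row 1
  'l' => row 0
Rows:
  Row 0: "nccll"
  Row 1: "fiee"
First row length: 5

5


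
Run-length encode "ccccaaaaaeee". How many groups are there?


Input: ccccaaaaaeee
Scanning for consecutive runs:
  Group 1: 'c' x 4 (positions 0-3)
  Group 2: 'a' x 5 (positions 4-8)
  Group 3: 'e' x 3 (positions 9-11)
Total groups: 3

3


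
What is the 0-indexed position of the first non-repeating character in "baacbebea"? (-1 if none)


Input: baacbebea
Character frequencies:
  'a': 3
  'b': 3
  'c': 1
  'e': 2
Scanning left to right for freq == 1:
  Position 0 ('b'): freq=3, skip
  Position 1 ('a'): freq=3, skip
  Position 2 ('a'): freq=3, skip
  Position 3 ('c'): unique! => answer = 3

3


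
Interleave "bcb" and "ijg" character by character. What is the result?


Interleaving "bcb" and "ijg":
  Position 0: 'b' from first, 'i' from second => "bi"
  Position 1: 'c' from first, 'j' from second => "cj"
  Position 2: 'b' from first, 'g' from second => "bg"
Result: bicjbg

bicjbg


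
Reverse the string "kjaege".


Input: kjaege
Reading characters right to left:
  Position 5: 'e'
  Position 4: 'g'
  Position 3: 'e'
  Position 2: 'a'
  Position 1: 'j'
  Position 0: 'k'
Reversed: egeajk

egeajk


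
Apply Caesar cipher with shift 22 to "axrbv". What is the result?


Caesar cipher: shift "axrbv" by 22
  'a' (pos 0) + 22 = pos 22 = 'w'
  'x' (pos 23) + 22 = pos 19 = 't'
  'r' (pos 17) + 22 = pos 13 = 'n'
  'b' (pos 1) + 22 = pos 23 = 'x'
  'v' (pos 21) + 22 = pos 17 = 'r'
Result: wtnxr

wtnxr


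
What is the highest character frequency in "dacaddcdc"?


Input: dacaddcdc
Character counts:
  'a': 2
  'c': 3
  'd': 4
Maximum frequency: 4

4


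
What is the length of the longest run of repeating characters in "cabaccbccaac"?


Input: "cabaccbccaac"
Scanning for longest run:
  Position 1 ('a'): new char, reset run to 1
  Position 2 ('b'): new char, reset run to 1
  Position 3 ('a'): new char, reset run to 1
  Position 4 ('c'): new char, reset run to 1
  Position 5 ('c'): continues run of 'c', length=2
  Position 6 ('b'): new char, reset run to 1
  Position 7 ('c'): new char, reset run to 1
  Position 8 ('c'): continues run of 'c', length=2
  Position 9 ('a'): new char, reset run to 1
  Position 10 ('a'): continues run of 'a', length=2
  Position 11 ('c'): new char, reset run to 1
Longest run: 'c' with length 2

2


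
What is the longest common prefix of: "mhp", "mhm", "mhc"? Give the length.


Words: mhp, mhm, mhc
  Position 0: all 'm' => match
  Position 1: all 'h' => match
  Position 2: ('p', 'm', 'c') => mismatch, stop
LCP = "mh" (length 2)

2


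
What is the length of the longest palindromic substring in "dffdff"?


Input: "dffdff"
Checking substrings for palindromes:
  [1:6] "ffdff" (len 5) => palindrome
  [0:4] "dffd" (len 4) => palindrome
  [2:5] "fdf" (len 3) => palindrome
  [1:3] "ff" (len 2) => palindrome
  [4:6] "ff" (len 2) => palindrome
Longest palindromic substring: "ffdff" with length 5

5


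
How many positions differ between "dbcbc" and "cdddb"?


Comparing "dbcbc" and "cdddb" position by position:
  Position 0: 'd' vs 'c' => DIFFER
  Position 1: 'b' vs 'd' => DIFFER
  Position 2: 'c' vs 'd' => DIFFER
  Position 3: 'b' vs 'd' => DIFFER
  Position 4: 'c' vs 'b' => DIFFER
Positions that differ: 5

5


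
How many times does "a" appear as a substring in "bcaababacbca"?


Searching for "a" in "bcaababacbca"
Scanning each position:
  Position 0: "b" => no
  Position 1: "c" => no
  Position 2: "a" => MATCH
  Position 3: "a" => MATCH
  Position 4: "b" => no
  Position 5: "a" => MATCH
  Position 6: "b" => no
  Position 7: "a" => MATCH
  Position 8: "c" => no
  Position 9: "b" => no
  Position 10: "c" => no
  Position 11: "a" => MATCH
Total occurrences: 5

5


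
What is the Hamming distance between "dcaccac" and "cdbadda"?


Comparing "dcaccac" and "cdbadda" position by position:
  Position 0: 'd' vs 'c' => differ
  Position 1: 'c' vs 'd' => differ
  Position 2: 'a' vs 'b' => differ
  Position 3: 'c' vs 'a' => differ
  Position 4: 'c' vs 'd' => differ
  Position 5: 'a' vs 'd' => differ
  Position 6: 'c' vs 'a' => differ
Total differences (Hamming distance): 7

7


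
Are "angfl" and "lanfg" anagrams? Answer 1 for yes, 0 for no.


Strings: "angfl", "lanfg"
Sorted first:  afgln
Sorted second: afgln
Sorted forms match => anagrams

1


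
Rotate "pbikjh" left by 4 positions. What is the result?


Input: "pbikjh", rotate left by 4
First 4 characters: "pbik"
Remaining characters: "jh"
Concatenate remaining + first: "jh" + "pbik" = "jhpbik"

jhpbik


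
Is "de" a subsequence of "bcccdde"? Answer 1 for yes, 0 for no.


Check if "de" is a subsequence of "bcccdde"
Greedy scan:
  Position 0 ('b'): no match needed
  Position 1 ('c'): no match needed
  Position 2 ('c'): no match needed
  Position 3 ('c'): no match needed
  Position 4 ('d'): matches sub[0] = 'd'
  Position 5 ('d'): no match needed
  Position 6 ('e'): matches sub[1] = 'e'
All 2 characters matched => is a subsequence

1


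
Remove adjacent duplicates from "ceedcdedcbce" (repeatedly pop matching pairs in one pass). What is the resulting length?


Input: ceedcdedcbce
Stack-based adjacent duplicate removal:
  Read 'c': push. Stack: c
  Read 'e': push. Stack: ce
  Read 'e': matches stack top 'e' => pop. Stack: c
  Read 'd': push. Stack: cd
  Read 'c': push. Stack: cdc
  Read 'd': push. Stack: cdcd
  Read 'e': push. Stack: cdcde
  Read 'd': push. Stack: cdcded
  Read 'c': push. Stack: cdcdedc
  Read 'b': push. Stack: cdcdedcb
  Read 'c': push. Stack: cdcdedcbc
  Read 'e': push. Stack: cdcdedcbce
Final stack: "cdcdedcbce" (length 10)

10


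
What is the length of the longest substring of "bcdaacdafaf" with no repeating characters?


Input: "bcdaacdafaf"
Sliding window (track last position of each char):
  Position 0 ('b'): window [0,0] length 1 -- new best
  Position 1 ('c'): window [0,1] length 2 -- new best
  Position 2 ('d'): window [0,2] length 3 -- new best
  Position 3 ('a'): window [0,3] length 4 -- new best
  Position 4 ('a'): repeat (last at 3), move window start to 4
  Position 4 ('a'): window [4,4] length 1
  Position 5 ('c'): window [4,5] length 2
  Position 6 ('d'): window [4,6] length 3
  Position 7 ('a'): repeat (last at 4), move window start to 5
  Position 7 ('a'): window [5,7] length 3
  Position 8 ('f'): window [5,8] length 4
  Position 9 ('a'): repeat (last at 7), move window start to 8
  Position 9 ('a'): window [8,9] length 2
  Position 10 ('f'): repeat (last at 8), move window start to 9
  Position 10 ('f'): window [9,10] length 2
Longest substring with no repeats: "bcda" with length 4

4


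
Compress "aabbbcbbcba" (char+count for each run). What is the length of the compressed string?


Input: aabbbcbbcba
Runs:
  'a' x 2 => "a2"
  'b' x 3 => "b3"
  'c' x 1 => "c1"
  'b' x 2 => "b2"
  'c' x 1 => "c1"
  'b' x 1 => "b1"
  'a' x 1 => "a1"
Compressed: "a2b3c1b2c1b1a1"
Compressed length: 14

14


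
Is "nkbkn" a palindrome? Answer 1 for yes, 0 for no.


Input: nkbkn
Reversed: nkbkn
  Compare pos 0 ('n') with pos 4 ('n'): match
  Compare pos 1 ('k') with pos 3 ('k'): match
Result: palindrome

1


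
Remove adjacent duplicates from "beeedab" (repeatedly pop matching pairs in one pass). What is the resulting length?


Input: beeedab
Stack-based adjacent duplicate removal:
  Read 'b': push. Stack: b
  Read 'e': push. Stack: be
  Read 'e': matches stack top 'e' => pop. Stack: b
  Read 'e': push. Stack: be
  Read 'd': push. Stack: bed
  Read 'a': push. Stack: beda
  Read 'b': push. Stack: bedab
Final stack: "bedab" (length 5)

5


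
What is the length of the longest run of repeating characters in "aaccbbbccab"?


Input: "aaccbbbccab"
Scanning for longest run:
  Position 1 ('a'): continues run of 'a', length=2
  Position 2 ('c'): new char, reset run to 1
  Position 3 ('c'): continues run of 'c', length=2
  Position 4 ('b'): new char, reset run to 1
  Position 5 ('b'): continues run of 'b', length=2
  Position 6 ('b'): continues run of 'b', length=3
  Position 7 ('c'): new char, reset run to 1
  Position 8 ('c'): continues run of 'c', length=2
  Position 9 ('a'): new char, reset run to 1
  Position 10 ('b'): new char, reset run to 1
Longest run: 'b' with length 3

3


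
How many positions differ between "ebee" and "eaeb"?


Comparing "ebee" and "eaeb" position by position:
  Position 0: 'e' vs 'e' => same
  Position 1: 'b' vs 'a' => DIFFER
  Position 2: 'e' vs 'e' => same
  Position 3: 'e' vs 'b' => DIFFER
Positions that differ: 2

2


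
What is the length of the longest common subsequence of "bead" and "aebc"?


LCS of "bead" and "aebc"
DP table:
           a    e    b    c
      0    0    0    0    0
  b   0    0    0    1    1
  e   0    0    1    1    1
  a   0    1    1    1    1
  d   0    1    1    1    1
LCS length = dp[4][4] = 1

1


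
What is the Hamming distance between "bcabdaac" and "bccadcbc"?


Comparing "bcabdaac" and "bccadcbc" position by position:
  Position 0: 'b' vs 'b' => same
  Position 1: 'c' vs 'c' => same
  Position 2: 'a' vs 'c' => differ
  Position 3: 'b' vs 'a' => differ
  Position 4: 'd' vs 'd' => same
  Position 5: 'a' vs 'c' => differ
  Position 6: 'a' vs 'b' => differ
  Position 7: 'c' vs 'c' => same
Total differences (Hamming distance): 4

4


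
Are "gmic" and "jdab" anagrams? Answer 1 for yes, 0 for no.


Strings: "gmic", "jdab"
Sorted first:  cgim
Sorted second: abdj
Differ at position 0: 'c' vs 'a' => not anagrams

0


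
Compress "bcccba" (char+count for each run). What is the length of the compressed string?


Input: bcccba
Runs:
  'b' x 1 => "b1"
  'c' x 3 => "c3"
  'b' x 1 => "b1"
  'a' x 1 => "a1"
Compressed: "b1c3b1a1"
Compressed length: 8

8


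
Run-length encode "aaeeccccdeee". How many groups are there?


Input: aaeeccccdeee
Scanning for consecutive runs:
  Group 1: 'a' x 2 (positions 0-1)
  Group 2: 'e' x 2 (positions 2-3)
  Group 3: 'c' x 4 (positions 4-7)
  Group 4: 'd' x 1 (positions 8-8)
  Group 5: 'e' x 3 (positions 9-11)
Total groups: 5

5


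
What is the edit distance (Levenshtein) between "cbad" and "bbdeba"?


Computing edit distance: "cbad" -> "bbdeba"
DP table:
           b    b    d    e    b    a
      0    1    2    3    4    5    6
  c   1    1    2    3    4    5    6
  b   2    1    1    2    3    4    5
  a   3    2    2    2    3    4    4
  d   4    3    3    2    3    4    5
Edit distance = dp[4][6] = 5

5


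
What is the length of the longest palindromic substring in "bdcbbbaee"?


Input: "bdcbbbaee"
Checking substrings for palindromes:
  [3:6] "bbb" (len 3) => palindrome
  [3:5] "bb" (len 2) => palindrome
  [4:6] "bb" (len 2) => palindrome
  [7:9] "ee" (len 2) => palindrome
Longest palindromic substring: "bbb" with length 3

3


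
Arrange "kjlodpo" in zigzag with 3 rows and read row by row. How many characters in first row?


Zigzag "kjlodpo" into 3 rows:
Placing characters:
  'k' => row 0
  'j' => row 1
  'l' => row 2
  'o' => row 1
  'd' => row 0
  'p' => row 1
  'o' => row 2
Rows:
  Row 0: "kd"
  Row 1: "jop"
  Row 2: "lo"
First row length: 2

2


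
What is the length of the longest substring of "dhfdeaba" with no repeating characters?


Input: "dhfdeaba"
Sliding window (track last position of each char):
  Position 0 ('d'): window [0,0] length 1 -- new best
  Position 1 ('h'): window [0,1] length 2 -- new best
  Position 2 ('f'): window [0,2] length 3 -- new best
  Position 3 ('d'): repeat (last at 0), move window start to 1
  Position 3 ('d'): window [1,3] length 3
  Position 4 ('e'): window [1,4] length 4 -- new best
  Position 5 ('a'): window [1,5] length 5 -- new best
  Position 6 ('b'): window [1,6] length 6 -- new best
  Position 7 ('a'): repeat (last at 5), move window start to 6
  Position 7 ('a'): window [6,7] length 2
Longest substring with no repeats: "hfdeab" with length 6

6


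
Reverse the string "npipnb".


Input: npipnb
Reading characters right to left:
  Position 5: 'b'
  Position 4: 'n'
  Position 3: 'p'
  Position 2: 'i'
  Position 1: 'p'
  Position 0: 'n'
Reversed: bnpipn

bnpipn


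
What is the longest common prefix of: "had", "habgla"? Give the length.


Words: had, habgla
  Position 0: all 'h' => match
  Position 1: all 'a' => match
  Position 2: ('d', 'b') => mismatch, stop
LCP = "ha" (length 2)

2


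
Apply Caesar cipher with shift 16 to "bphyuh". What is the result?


Caesar cipher: shift "bphyuh" by 16
  'b' (pos 1) + 16 = pos 17 = 'r'
  'p' (pos 15) + 16 = pos 5 = 'f'
  'h' (pos 7) + 16 = pos 23 = 'x'
  'y' (pos 24) + 16 = pos 14 = 'o'
  'u' (pos 20) + 16 = pos 10 = 'k'
  'h' (pos 7) + 16 = pos 23 = 'x'
Result: rfxokx

rfxokx


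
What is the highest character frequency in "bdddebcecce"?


Input: bdddebcecce
Character counts:
  'b': 2
  'c': 3
  'd': 3
  'e': 3
Maximum frequency: 3

3


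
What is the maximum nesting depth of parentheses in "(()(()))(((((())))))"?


Input: "(()(()))(((((())))))"
Tracking depth:
  Position 0 '(': depth becomes 1
  Position 1 '(': depth becomes 2
  Position 2 ')': depth becomes 1
  Position 3 '(': depth becomes 2
  Position 4 '(': depth becomes 3
  Position 5 ')': depth becomes 2
  Position 6 ')': depth becomes 1
  Position 7 ')': depth becomes 0
  Position 8 '(': depth becomes 1
  Position 9 '(': depth becomes 2
  Position 10 '(': depth becomes 3
  Position 11 '(': depth becomes 4
  Position 12 '(': depth becomes 5
  Position 13 '(': depth becomes 6
  Position 14 ')': depth becomes 5
  Position 15 ')': depth becomes 4
  Position 16 ')': depth becomes 3
  Position 17 ')': depth becomes 2
  Position 18 ')': depth becomes 1
  Position 19 ')': depth becomes 0
Maximum depth reached: 6

6


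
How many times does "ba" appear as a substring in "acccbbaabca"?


Searching for "ba" in "acccbbaabca"
Scanning each position:
  Position 0: "ac" => no
  Position 1: "cc" => no
  Position 2: "cc" => no
  Position 3: "cb" => no
  Position 4: "bb" => no
  Position 5: "ba" => MATCH
  Position 6: "aa" => no
  Position 7: "ab" => no
  Position 8: "bc" => no
  Position 9: "ca" => no
Total occurrences: 1

1


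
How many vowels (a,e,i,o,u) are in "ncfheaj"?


Input: ncfheaj
Checking each character:
  'n' at position 0: consonant
  'c' at position 1: consonant
  'f' at position 2: consonant
  'h' at position 3: consonant
  'e' at position 4: vowel (running total: 1)
  'a' at position 5: vowel (running total: 2)
  'j' at position 6: consonant
Total vowels: 2

2


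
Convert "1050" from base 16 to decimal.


Input: "1050" in base 16
Positional expansion:
  Digit '1' (value 1) x 16^3 = 4096
  Digit '0' (value 0) x 16^2 = 0
  Digit '5' (value 5) x 16^1 = 80
  Digit '0' (value 0) x 16^0 = 0
Sum = 4176

4176


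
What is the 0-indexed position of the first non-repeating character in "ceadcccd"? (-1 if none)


Input: ceadcccd
Character frequencies:
  'a': 1
  'c': 4
  'd': 2
  'e': 1
Scanning left to right for freq == 1:
  Position 0 ('c'): freq=4, skip
  Position 1 ('e'): unique! => answer = 1

1


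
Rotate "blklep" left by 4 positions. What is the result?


Input: "blklep", rotate left by 4
First 4 characters: "blkl"
Remaining characters: "ep"
Concatenate remaining + first: "ep" + "blkl" = "epblkl"

epblkl


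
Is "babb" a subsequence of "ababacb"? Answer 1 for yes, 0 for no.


Check if "babb" is a subsequence of "ababacb"
Greedy scan:
  Position 0 ('a'): no match needed
  Position 1 ('b'): matches sub[0] = 'b'
  Position 2 ('a'): matches sub[1] = 'a'
  Position 3 ('b'): matches sub[2] = 'b'
  Position 4 ('a'): no match needed
  Position 5 ('c'): no match needed
  Position 6 ('b'): matches sub[3] = 'b'
All 4 characters matched => is a subsequence

1


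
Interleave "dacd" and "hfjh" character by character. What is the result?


Interleaving "dacd" and "hfjh":
  Position 0: 'd' from first, 'h' from second => "dh"
  Position 1: 'a' from first, 'f' from second => "af"
  Position 2: 'c' from first, 'j' from second => "cj"
  Position 3: 'd' from first, 'h' from second => "dh"
Result: dhafcjdh

dhafcjdh


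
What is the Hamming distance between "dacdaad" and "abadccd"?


Comparing "dacdaad" and "abadccd" position by position:
  Position 0: 'd' vs 'a' => differ
  Position 1: 'a' vs 'b' => differ
  Position 2: 'c' vs 'a' => differ
  Position 3: 'd' vs 'd' => same
  Position 4: 'a' vs 'c' => differ
  Position 5: 'a' vs 'c' => differ
  Position 6: 'd' vs 'd' => same
Total differences (Hamming distance): 5

5


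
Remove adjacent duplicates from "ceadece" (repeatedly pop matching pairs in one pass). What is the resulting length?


Input: ceadece
Stack-based adjacent duplicate removal:
  Read 'c': push. Stack: c
  Read 'e': push. Stack: ce
  Read 'a': push. Stack: cea
  Read 'd': push. Stack: cead
  Read 'e': push. Stack: ceade
  Read 'c': push. Stack: ceadec
  Read 'e': push. Stack: ceadece
Final stack: "ceadece" (length 7)

7


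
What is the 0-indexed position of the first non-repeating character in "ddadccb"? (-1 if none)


Input: ddadccb
Character frequencies:
  'a': 1
  'b': 1
  'c': 2
  'd': 3
Scanning left to right for freq == 1:
  Position 0 ('d'): freq=3, skip
  Position 1 ('d'): freq=3, skip
  Position 2 ('a'): unique! => answer = 2

2


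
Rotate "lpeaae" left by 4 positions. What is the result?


Input: "lpeaae", rotate left by 4
First 4 characters: "lpea"
Remaining characters: "ae"
Concatenate remaining + first: "ae" + "lpea" = "aelpea"

aelpea


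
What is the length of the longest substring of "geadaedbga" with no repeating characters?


Input: "geadaedbga"
Sliding window (track last position of each char):
  Position 0 ('g'): window [0,0] length 1 -- new best
  Position 1 ('e'): window [0,1] length 2 -- new best
  Position 2 ('a'): window [0,2] length 3 -- new best
  Position 3 ('d'): window [0,3] length 4 -- new best
  Position 4 ('a'): repeat (last at 2), move window start to 3
  Position 4 ('a'): window [3,4] length 2
  Position 5 ('e'): window [3,5] length 3
  Position 6 ('d'): repeat (last at 3), move window start to 4
  Position 6 ('d'): window [4,6] length 3
  Position 7 ('b'): window [4,7] length 4
  Position 8 ('g'): window [4,8] length 5 -- new best
  Position 9 ('a'): repeat (last at 4), move window start to 5
  Position 9 ('a'): window [5,9] length 5
Longest substring with no repeats: "aedbg" with length 5

5


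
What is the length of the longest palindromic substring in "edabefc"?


Input: "edabefc"
Checking substrings for palindromes:
  No multi-char palindromic substrings found
Longest palindromic substring: "e" with length 1

1


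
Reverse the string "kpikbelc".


Input: kpikbelc
Reading characters right to left:
  Position 7: 'c'
  Position 6: 'l'
  Position 5: 'e'
  Position 4: 'b'
  Position 3: 'k'
  Position 2: 'i'
  Position 1: 'p'
  Position 0: 'k'
Reversed: clebkipk

clebkipk


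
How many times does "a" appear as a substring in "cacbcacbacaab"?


Searching for "a" in "cacbcacbacaab"
Scanning each position:
  Position 0: "c" => no
  Position 1: "a" => MATCH
  Position 2: "c" => no
  Position 3: "b" => no
  Position 4: "c" => no
  Position 5: "a" => MATCH
  Position 6: "c" => no
  Position 7: "b" => no
  Position 8: "a" => MATCH
  Position 9: "c" => no
  Position 10: "a" => MATCH
  Position 11: "a" => MATCH
  Position 12: "b" => no
Total occurrences: 5

5


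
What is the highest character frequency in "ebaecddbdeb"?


Input: ebaecddbdeb
Character counts:
  'a': 1
  'b': 3
  'c': 1
  'd': 3
  'e': 3
Maximum frequency: 3

3


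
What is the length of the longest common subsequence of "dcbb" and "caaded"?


LCS of "dcbb" and "caaded"
DP table:
           c    a    a    d    e    d
      0    0    0    0    0    0    0
  d   0    0    0    0    1    1    1
  c   0    1    1    1    1    1    1
  b   0    1    1    1    1    1    1
  b   0    1    1    1    1    1    1
LCS length = dp[4][6] = 1

1


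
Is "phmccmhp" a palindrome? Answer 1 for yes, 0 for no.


Input: phmccmhp
Reversed: phmccmhp
  Compare pos 0 ('p') with pos 7 ('p'): match
  Compare pos 1 ('h') with pos 6 ('h'): match
  Compare pos 2 ('m') with pos 5 ('m'): match
  Compare pos 3 ('c') with pos 4 ('c'): match
Result: palindrome

1


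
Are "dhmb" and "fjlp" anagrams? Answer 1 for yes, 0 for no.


Strings: "dhmb", "fjlp"
Sorted first:  bdhm
Sorted second: fjlp
Differ at position 0: 'b' vs 'f' => not anagrams

0


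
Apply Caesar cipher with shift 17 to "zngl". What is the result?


Caesar cipher: shift "zngl" by 17
  'z' (pos 25) + 17 = pos 16 = 'q'
  'n' (pos 13) + 17 = pos 4 = 'e'
  'g' (pos 6) + 17 = pos 23 = 'x'
  'l' (pos 11) + 17 = pos 2 = 'c'
Result: qexc

qexc


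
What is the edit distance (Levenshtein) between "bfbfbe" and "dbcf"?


Computing edit distance: "bfbfbe" -> "dbcf"
DP table:
           d    b    c    f
      0    1    2    3    4
  b   1    1    1    2    3
  f   2    2    2    2    2
  b   3    3    2    3    3
  f   4    4    3    3    3
  b   5    5    4    4    4
  e   6    6    5    5    5
Edit distance = dp[6][4] = 5

5


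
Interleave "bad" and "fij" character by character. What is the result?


Interleaving "bad" and "fij":
  Position 0: 'b' from first, 'f' from second => "bf"
  Position 1: 'a' from first, 'i' from second => "ai"
  Position 2: 'd' from first, 'j' from second => "dj"
Result: bfaidj

bfaidj


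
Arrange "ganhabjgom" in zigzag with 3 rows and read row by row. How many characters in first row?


Zigzag "ganhabjgom" into 3 rows:
Placing characters:
  'g' => row 0
  'a' => row 1
  'n' => row 2
  'h' => row 1
  'a' => row 0
  'b' => row 1
  'j' => row 2
  'g' => row 1
  'o' => row 0
  'm' => row 1
Rows:
  Row 0: "gao"
  Row 1: "ahbgm"
  Row 2: "nj"
First row length: 3

3


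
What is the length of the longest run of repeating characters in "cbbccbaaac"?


Input: "cbbccbaaac"
Scanning for longest run:
  Position 1 ('b'): new char, reset run to 1
  Position 2 ('b'): continues run of 'b', length=2
  Position 3 ('c'): new char, reset run to 1
  Position 4 ('c'): continues run of 'c', length=2
  Position 5 ('b'): new char, reset run to 1
  Position 6 ('a'): new char, reset run to 1
  Position 7 ('a'): continues run of 'a', length=2
  Position 8 ('a'): continues run of 'a', length=3
  Position 9 ('c'): new char, reset run to 1
Longest run: 'a' with length 3

3


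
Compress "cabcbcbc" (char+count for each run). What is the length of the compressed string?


Input: cabcbcbc
Runs:
  'c' x 1 => "c1"
  'a' x 1 => "a1"
  'b' x 1 => "b1"
  'c' x 1 => "c1"
  'b' x 1 => "b1"
  'c' x 1 => "c1"
  'b' x 1 => "b1"
  'c' x 1 => "c1"
Compressed: "c1a1b1c1b1c1b1c1"
Compressed length: 16

16


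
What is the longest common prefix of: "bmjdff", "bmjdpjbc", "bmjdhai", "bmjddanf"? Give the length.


Words: bmjdff, bmjdpjbc, bmjdhai, bmjddanf
  Position 0: all 'b' => match
  Position 1: all 'm' => match
  Position 2: all 'j' => match
  Position 3: all 'd' => match
  Position 4: ('f', 'p', 'h', 'd') => mismatch, stop
LCP = "bmjd" (length 4)

4


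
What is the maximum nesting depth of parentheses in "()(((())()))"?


Input: "()(((())()))"
Tracking depth:
  Position 0 '(': depth becomes 1
  Position 1 ')': depth becomes 0
  Position 2 '(': depth becomes 1
  Position 3 '(': depth becomes 2
  Position 4 '(': depth becomes 3
  Position 5 '(': depth becomes 4
  Position 6 ')': depth becomes 3
  Position 7 ')': depth becomes 2
  Position 8 '(': depth becomes 3
  Position 9 ')': depth becomes 2
  Position 10 ')': depth becomes 1
  Position 11 ')': depth becomes 0
Maximum depth reached: 4

4


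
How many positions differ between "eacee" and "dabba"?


Comparing "eacee" and "dabba" position by position:
  Position 0: 'e' vs 'd' => DIFFER
  Position 1: 'a' vs 'a' => same
  Position 2: 'c' vs 'b' => DIFFER
  Position 3: 'e' vs 'b' => DIFFER
  Position 4: 'e' vs 'a' => DIFFER
Positions that differ: 4

4


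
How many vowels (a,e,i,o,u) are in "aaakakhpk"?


Input: aaakakhpk
Checking each character:
  'a' at position 0: vowel (running total: 1)
  'a' at position 1: vowel (running total: 2)
  'a' at position 2: vowel (running total: 3)
  'k' at position 3: consonant
  'a' at position 4: vowel (running total: 4)
  'k' at position 5: consonant
  'h' at position 6: consonant
  'p' at position 7: consonant
  'k' at position 8: consonant
Total vowels: 4

4


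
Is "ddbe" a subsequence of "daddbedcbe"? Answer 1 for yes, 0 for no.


Check if "ddbe" is a subsequence of "daddbedcbe"
Greedy scan:
  Position 0 ('d'): matches sub[0] = 'd'
  Position 1 ('a'): no match needed
  Position 2 ('d'): matches sub[1] = 'd'
  Position 3 ('d'): no match needed
  Position 4 ('b'): matches sub[2] = 'b'
  Position 5 ('e'): matches sub[3] = 'e'
  Position 6 ('d'): no match needed
  Position 7 ('c'): no match needed
  Position 8 ('b'): no match needed
  Position 9 ('e'): no match needed
All 4 characters matched => is a subsequence

1


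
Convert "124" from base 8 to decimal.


Input: "124" in base 8
Positional expansion:
  Digit '1' (value 1) x 8^2 = 64
  Digit '2' (value 2) x 8^1 = 16
  Digit '4' (value 4) x 8^0 = 4
Sum = 84

84


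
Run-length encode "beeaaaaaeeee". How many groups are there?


Input: beeaaaaaeeee
Scanning for consecutive runs:
  Group 1: 'b' x 1 (positions 0-0)
  Group 2: 'e' x 2 (positions 1-2)
  Group 3: 'a' x 5 (positions 3-7)
  Group 4: 'e' x 4 (positions 8-11)
Total groups: 4

4


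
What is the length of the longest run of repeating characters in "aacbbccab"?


Input: "aacbbccab"
Scanning for longest run:
  Position 1 ('a'): continues run of 'a', length=2
  Position 2 ('c'): new char, reset run to 1
  Position 3 ('b'): new char, reset run to 1
  Position 4 ('b'): continues run of 'b', length=2
  Position 5 ('c'): new char, reset run to 1
  Position 6 ('c'): continues run of 'c', length=2
  Position 7 ('a'): new char, reset run to 1
  Position 8 ('b'): new char, reset run to 1
Longest run: 'a' with length 2

2


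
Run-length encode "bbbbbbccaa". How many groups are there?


Input: bbbbbbccaa
Scanning for consecutive runs:
  Group 1: 'b' x 6 (positions 0-5)
  Group 2: 'c' x 2 (positions 6-7)
  Group 3: 'a' x 2 (positions 8-9)
Total groups: 3

3
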